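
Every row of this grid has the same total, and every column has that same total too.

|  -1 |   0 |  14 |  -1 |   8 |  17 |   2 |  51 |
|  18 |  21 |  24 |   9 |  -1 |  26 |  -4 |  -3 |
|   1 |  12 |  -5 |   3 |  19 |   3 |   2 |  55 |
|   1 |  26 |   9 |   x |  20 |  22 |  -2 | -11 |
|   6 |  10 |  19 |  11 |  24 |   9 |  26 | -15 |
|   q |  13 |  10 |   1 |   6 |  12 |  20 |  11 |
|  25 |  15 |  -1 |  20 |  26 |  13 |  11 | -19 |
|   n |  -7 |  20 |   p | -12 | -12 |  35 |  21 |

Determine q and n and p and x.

q = 17, n = 23, p = 22, x = 25

Rows 1 and 2 both sum to 90, so that's the common total.
The known cells in row 6 total 73, leaving 90 − 73 = 17 for the blank.
The known cells in column 1 total 67, leaving 90 − 67 = 23 for the blank.
The known cells in row 4 total 65, leaving 90 − 65 = 25 for the blank.
The known cells in row 8 total 68, leaving 90 − 68 = 22 for the blank.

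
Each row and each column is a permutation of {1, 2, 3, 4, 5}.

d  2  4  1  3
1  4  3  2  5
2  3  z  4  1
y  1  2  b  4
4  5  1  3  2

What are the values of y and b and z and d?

y = 3, b = 5, z = 5, d = 5

Cell (4,4): column 4 already has {1, 2, 3, 4} → 5.
Cell (3,3): row 3 already has {1, 2, 3, 4} → 5.
Cell (4,1): row 4 already has {1, 2, 4, 5} → 3.
Cell (1,1): row 1 already has {1, 2, 3, 4} → 5.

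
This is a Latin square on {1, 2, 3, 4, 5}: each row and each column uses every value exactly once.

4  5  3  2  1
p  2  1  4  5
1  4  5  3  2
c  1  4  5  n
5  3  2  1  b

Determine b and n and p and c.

b = 4, n = 3, p = 3, c = 2

At (row 5, col 5): row 5 already has {1, 2, 3, 5}, so the value is 4.
Cell (2,1): row 2 already has {1, 2, 4, 5} → 3.
At (row 4, col 5): column 5 already has {1, 2, 4, 5}, so the value is 3.
For row 4, column 1: row 4 already has {1, 3, 4, 5}; that leaves 2.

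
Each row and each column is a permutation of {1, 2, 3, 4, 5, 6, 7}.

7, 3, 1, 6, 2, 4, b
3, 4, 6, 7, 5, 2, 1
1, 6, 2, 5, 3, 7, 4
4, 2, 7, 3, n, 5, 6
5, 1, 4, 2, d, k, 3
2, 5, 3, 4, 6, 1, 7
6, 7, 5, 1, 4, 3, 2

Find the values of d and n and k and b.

At (row 5, col 6): column 6 already has {1, 2, 3, 4, 5, 7}, so the value is 6.
Cell (5,5): row 5 already has {1, 2, 3, 4, 5, 6} → 7.
For row 4, column 5: row 4 already has {2, 3, 4, 5, 6, 7}; that leaves 1.
At (row 1, col 7): row 1 already has {1, 2, 3, 4, 6, 7}, so the value is 5.

d = 7, n = 1, k = 6, b = 5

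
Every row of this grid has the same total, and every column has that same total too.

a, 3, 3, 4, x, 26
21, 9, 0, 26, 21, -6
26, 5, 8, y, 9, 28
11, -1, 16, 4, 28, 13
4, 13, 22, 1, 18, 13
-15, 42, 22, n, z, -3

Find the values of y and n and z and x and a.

y = -5, n = 41, z = -16, x = 11, a = 24

Rows 2 and 4 both sum to 71, so that's the common total.
Column 1: 21 + 26 + 11 + 4 − 15 = 47, so its missing entry is 71 − 47 = 24.
Row 1: 24 + 3 + 3 + 4 + 26 = 60, so its missing entry is 71 − 60 = 11.
Column 5: 11 + 21 + 9 + 28 + 18 = 87, so its missing entry is 71 − 87 = -16.
Row 3: 26 + 5 + 8 + 9 + 28 = 76, so its missing entry is 71 − 76 = -5.
Row 6: -15 + 42 + 22 − 16 − 3 = 30, so its missing entry is 71 − 30 = 41.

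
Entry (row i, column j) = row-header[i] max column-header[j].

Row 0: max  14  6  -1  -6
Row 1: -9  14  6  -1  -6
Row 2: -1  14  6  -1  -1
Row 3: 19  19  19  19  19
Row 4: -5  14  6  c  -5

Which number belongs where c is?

-1

max(-5, -1) = -1.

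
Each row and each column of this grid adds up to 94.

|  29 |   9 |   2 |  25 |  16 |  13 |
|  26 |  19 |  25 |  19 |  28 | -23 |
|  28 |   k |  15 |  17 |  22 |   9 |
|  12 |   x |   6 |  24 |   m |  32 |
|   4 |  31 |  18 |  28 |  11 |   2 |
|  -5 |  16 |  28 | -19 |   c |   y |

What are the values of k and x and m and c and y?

k = 3, x = 16, m = 4, c = 13, y = 61

The known cells in column 6 total 33, leaving 94 − 33 = 61 for the blank.
The known cells in row 3 total 91, leaving 94 − 91 = 3 for the blank.
The known cells in column 2 total 78, leaving 94 − 78 = 16 for the blank.
The known cells in row 4 total 90, leaving 94 − 90 = 4 for the blank.
The known cells in row 6 total 81, leaving 94 − 81 = 13 for the blank.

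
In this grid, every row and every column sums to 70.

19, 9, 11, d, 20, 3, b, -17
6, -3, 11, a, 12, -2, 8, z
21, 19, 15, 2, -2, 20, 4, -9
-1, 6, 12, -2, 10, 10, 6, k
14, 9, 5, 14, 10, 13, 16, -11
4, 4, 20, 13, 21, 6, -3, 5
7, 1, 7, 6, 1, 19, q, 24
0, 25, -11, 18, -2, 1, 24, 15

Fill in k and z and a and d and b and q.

Row 4: -1 + 6 + 12 − 2 + 10 + 10 + 6 = 41, so its missing entry is 70 − 41 = 29.
Column 8: -17 − 9 + 29 − 11 + 5 + 24 + 15 = 36, so its missing entry is 70 − 36 = 34.
Row 7: 7 + 1 + 7 + 6 + 1 + 19 + 24 = 65, so its missing entry is 70 − 65 = 5.
Column 7: 8 + 4 + 6 + 16 − 3 + 5 + 24 = 60, so its missing entry is 70 − 60 = 10.
Row 1: 19 + 9 + 11 + 20 + 3 + 10 − 17 = 55, so its missing entry is 70 − 55 = 15.
Row 2: 6 − 3 + 11 + 12 − 2 + 8 + 34 = 66, so its missing entry is 70 − 66 = 4.

k = 29, z = 34, a = 4, d = 15, b = 10, q = 5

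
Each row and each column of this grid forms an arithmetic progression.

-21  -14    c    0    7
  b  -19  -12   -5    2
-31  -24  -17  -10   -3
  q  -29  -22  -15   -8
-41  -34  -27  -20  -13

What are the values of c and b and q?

c = -7, b = -26, q = -36

Along each row the entries change by 7 per step; down each column they change by -5.
Row 1: from -21 at column 1, stepping by 7 to column 3 gives -7.
Row 2: from -19 at column 2, stepping by 7 to column 1 gives -26.
Row 4: from -29 at column 2, stepping by 7 to column 1 gives -36.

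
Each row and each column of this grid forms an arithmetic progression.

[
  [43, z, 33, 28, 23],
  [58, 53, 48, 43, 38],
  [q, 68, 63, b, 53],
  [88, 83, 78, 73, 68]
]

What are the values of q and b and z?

q = 73, b = 58, z = 38

Along each row the entries change by -5 per step; down each column they change by 15.
Row 3: from 68 at column 2, stepping by -5 to column 1 gives 73.
Row 3: from 68 at column 2, stepping by -5 to column 4 gives 58.
Row 1: from 43 at column 1, stepping by -5 to column 2 gives 38.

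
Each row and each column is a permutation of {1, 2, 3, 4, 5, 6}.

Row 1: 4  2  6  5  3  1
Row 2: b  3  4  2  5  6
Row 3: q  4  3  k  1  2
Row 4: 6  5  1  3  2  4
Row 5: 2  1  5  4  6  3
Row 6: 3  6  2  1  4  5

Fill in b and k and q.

b = 1, k = 6, q = 5

At (row 3, col 4): column 4 already has {1, 2, 3, 4, 5}, so the value is 6.
At (row 2, col 1): row 2 already has {2, 3, 4, 5, 6}, so the value is 1.
Cell (3,1): row 3 already has {1, 2, 3, 4, 6} → 5.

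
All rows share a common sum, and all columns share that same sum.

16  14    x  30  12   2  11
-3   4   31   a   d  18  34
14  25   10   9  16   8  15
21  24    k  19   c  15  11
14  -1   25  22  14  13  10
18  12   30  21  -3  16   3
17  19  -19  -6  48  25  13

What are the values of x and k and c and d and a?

x = 12, k = 8, c = -1, d = 11, a = 2

Rows 3 and 5 both sum to 97, so that's the common total.
Row 1 has 16 + 14 + 30 + 12 + 2 + 11 = 85; the blank must be 97 − 85 = 12.
Column 3 has 12 + 31 + 10 + 25 + 30 − 19 = 89; the blank must be 97 − 89 = 8.
Row 4 has 21 + 24 + 8 + 19 + 15 + 11 = 98; the blank must be 97 − 98 = -1.
Column 5 has 12 + 16 − 1 + 14 − 3 + 48 = 86; the blank must be 97 − 86 = 11.
Row 2 has -3 + 4 + 31 + 11 + 18 + 34 = 95; the blank must be 97 − 95 = 2.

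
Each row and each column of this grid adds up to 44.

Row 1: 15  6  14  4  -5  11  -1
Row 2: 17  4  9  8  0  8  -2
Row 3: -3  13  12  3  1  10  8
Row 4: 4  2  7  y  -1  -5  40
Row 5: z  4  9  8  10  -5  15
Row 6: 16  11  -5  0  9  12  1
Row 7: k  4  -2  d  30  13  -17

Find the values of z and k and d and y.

z = 3, k = -8, d = 24, y = -3

Row 5 has 4 + 9 + 8 + 10 − 5 + 15 = 41; the blank must be 44 − 41 = 3.
Row 4 has 4 + 2 + 7 − 1 − 5 + 40 = 47; the blank must be 44 − 47 = -3.
Column 4 has 4 + 8 + 3 − 3 + 8 + 0 = 20; the blank must be 44 − 20 = 24.
Row 7 has 4 − 2 + 24 + 30 + 13 − 17 = 52; the blank must be 44 − 52 = -8.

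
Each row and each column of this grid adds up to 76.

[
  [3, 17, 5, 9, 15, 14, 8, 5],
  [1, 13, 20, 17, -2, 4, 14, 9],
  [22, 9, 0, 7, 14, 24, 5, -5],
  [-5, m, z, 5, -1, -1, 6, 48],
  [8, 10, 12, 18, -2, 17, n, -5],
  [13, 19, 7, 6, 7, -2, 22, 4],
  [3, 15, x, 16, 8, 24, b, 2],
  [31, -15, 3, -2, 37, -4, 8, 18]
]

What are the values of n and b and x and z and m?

n = 18, b = -5, x = 13, z = 16, m = 8

Column 2 has 17 + 13 + 9 + 10 + 19 + 15 − 15 = 68; the blank must be 76 − 68 = 8.
Row 5 has 8 + 10 + 12 + 18 − 2 + 17 − 5 = 58; the blank must be 76 − 58 = 18.
Column 7 has 8 + 14 + 5 + 6 + 18 + 22 + 8 = 81; the blank must be 76 − 81 = -5.
Row 7 has 3 + 15 + 16 + 8 + 24 − 5 + 2 = 63; the blank must be 76 − 63 = 13.
Row 4 has -5 + 8 + 5 − 1 − 1 + 6 + 48 = 60; the blank must be 76 − 60 = 16.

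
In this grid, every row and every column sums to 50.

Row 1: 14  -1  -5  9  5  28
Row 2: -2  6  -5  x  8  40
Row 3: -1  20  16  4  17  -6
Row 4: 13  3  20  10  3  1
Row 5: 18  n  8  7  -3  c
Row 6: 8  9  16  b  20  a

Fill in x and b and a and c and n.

x = 3, b = 17, a = -20, c = 7, n = 13

Column 2 has -1 + 6 + 20 + 3 + 9 = 37; the blank must be 50 − 37 = 13.
Row 5 has 18 + 13 + 8 + 7 − 3 = 43; the blank must be 50 − 43 = 7.
Column 6 has 28 + 40 − 6 + 1 + 7 = 70; the blank must be 50 − 70 = -20.
Row 6 has 8 + 9 + 16 + 20 − 20 = 33; the blank must be 50 − 33 = 17.
Row 2 has -2 + 6 − 5 + 8 + 40 = 47; the blank must be 50 − 47 = 3.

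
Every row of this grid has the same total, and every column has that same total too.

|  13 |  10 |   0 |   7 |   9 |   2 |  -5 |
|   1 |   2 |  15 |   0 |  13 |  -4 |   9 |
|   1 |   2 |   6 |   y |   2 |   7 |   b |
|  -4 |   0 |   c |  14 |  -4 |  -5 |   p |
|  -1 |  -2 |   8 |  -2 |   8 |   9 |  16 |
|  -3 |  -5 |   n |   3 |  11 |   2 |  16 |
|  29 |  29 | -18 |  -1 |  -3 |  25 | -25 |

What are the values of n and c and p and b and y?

Rows 1 and 2 both sum to 36, so that's the common total.
The known cells in column 4 total 21, leaving 36 − 21 = 15 for the blank.
The known cells in row 3 total 33, leaving 36 − 33 = 3 for the blank.
The known cells in column 7 total 14, leaving 36 − 14 = 22 for the blank.
The known cells in row 4 total 23, leaving 36 − 23 = 13 for the blank.
The known cells in row 6 total 24, leaving 36 − 24 = 12 for the blank.

n = 12, c = 13, p = 22, b = 3, y = 15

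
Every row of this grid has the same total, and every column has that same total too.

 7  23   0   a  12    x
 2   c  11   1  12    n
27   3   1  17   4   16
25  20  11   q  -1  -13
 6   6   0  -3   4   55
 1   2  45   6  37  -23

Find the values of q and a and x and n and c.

Rows 3 and 5 both sum to 68, so that's the common total.
Column 2 has 23 + 3 + 20 + 6 + 2 = 54; the blank must be 68 − 54 = 14.
Row 2 has 2 + 14 + 11 + 1 + 12 = 40; the blank must be 68 − 40 = 28.
Row 4 has 25 + 20 + 11 − 1 − 13 = 42; the blank must be 68 − 42 = 26.
Column 4 has 1 + 17 + 26 − 3 + 6 = 47; the blank must be 68 − 47 = 21.
Row 1 has 7 + 23 + 0 + 21 + 12 = 63; the blank must be 68 − 63 = 5.

q = 26, a = 21, x = 5, n = 28, c = 14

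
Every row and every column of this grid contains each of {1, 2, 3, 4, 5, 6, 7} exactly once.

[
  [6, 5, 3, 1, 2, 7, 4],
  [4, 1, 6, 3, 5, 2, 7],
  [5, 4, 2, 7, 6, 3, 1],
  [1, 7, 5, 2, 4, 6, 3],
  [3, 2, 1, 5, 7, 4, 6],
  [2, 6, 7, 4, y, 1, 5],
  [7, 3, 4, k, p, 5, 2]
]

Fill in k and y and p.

At (row 6, col 5): row 6 already has {1, 2, 4, 5, 6, 7}, so the value is 3.
For row 7, column 4: column 4 already has {1, 2, 3, 4, 5, 7}; that leaves 6.
Cell (7,5): row 7 already has {2, 3, 4, 5, 6, 7} → 1.

k = 6, y = 3, p = 1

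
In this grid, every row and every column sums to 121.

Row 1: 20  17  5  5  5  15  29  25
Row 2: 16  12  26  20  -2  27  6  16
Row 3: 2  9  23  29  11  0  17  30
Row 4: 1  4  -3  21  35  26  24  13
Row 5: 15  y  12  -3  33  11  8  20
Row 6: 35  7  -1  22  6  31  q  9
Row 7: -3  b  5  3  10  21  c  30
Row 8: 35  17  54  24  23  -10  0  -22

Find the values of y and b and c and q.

y = 25, b = 30, c = 25, q = 12

The known cells in row 5 total 96, leaving 121 − 96 = 25 for the blank.
The known cells in column 2 total 91, leaving 121 − 91 = 30 for the blank.
The known cells in row 7 total 96, leaving 121 − 96 = 25 for the blank.
The known cells in row 6 total 109, leaving 121 − 109 = 12 for the blank.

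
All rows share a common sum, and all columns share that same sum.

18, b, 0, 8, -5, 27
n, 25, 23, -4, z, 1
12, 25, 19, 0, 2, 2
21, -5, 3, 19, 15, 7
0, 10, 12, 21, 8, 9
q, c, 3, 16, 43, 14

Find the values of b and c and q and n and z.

b = 12, c = -7, q = -9, n = 18, z = -3

Rows 3 and 4 both sum to 60, so that's the common total.
Row 1: 18 + 0 + 8 − 5 + 27 = 48, so its missing entry is 60 − 48 = 12.
Column 2: 12 + 25 + 25 − 5 + 10 = 67, so its missing entry is 60 − 67 = -7.
Column 5: -5 + 2 + 15 + 8 + 43 = 63, so its missing entry is 60 − 63 = -3.
Row 6: -7 + 3 + 16 + 43 + 14 = 69, so its missing entry is 60 − 69 = -9.
Row 2: 25 + 23 − 4 − 3 + 1 = 42, so its missing entry is 60 − 42 = 18.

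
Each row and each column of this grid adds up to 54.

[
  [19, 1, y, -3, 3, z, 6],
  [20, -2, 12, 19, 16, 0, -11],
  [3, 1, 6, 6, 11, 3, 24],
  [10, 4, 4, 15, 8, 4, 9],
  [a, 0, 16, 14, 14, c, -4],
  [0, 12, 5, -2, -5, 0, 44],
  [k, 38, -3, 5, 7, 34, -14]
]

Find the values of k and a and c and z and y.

Column 3 has 12 + 6 + 4 + 16 + 5 − 3 = 40; the blank must be 54 − 40 = 14.
Row 1 has 19 + 1 + 14 − 3 + 3 + 6 = 40; the blank must be 54 − 40 = 14.
Column 6 has 14 + 0 + 3 + 4 + 0 + 34 = 55; the blank must be 54 − 55 = -1.
Row 5 has 0 + 16 + 14 + 14 − 1 − 4 = 39; the blank must be 54 − 39 = 15.
Row 7 has 38 − 3 + 5 + 7 + 34 − 14 = 67; the blank must be 54 − 67 = -13.

k = -13, a = 15, c = -1, z = 14, y = 14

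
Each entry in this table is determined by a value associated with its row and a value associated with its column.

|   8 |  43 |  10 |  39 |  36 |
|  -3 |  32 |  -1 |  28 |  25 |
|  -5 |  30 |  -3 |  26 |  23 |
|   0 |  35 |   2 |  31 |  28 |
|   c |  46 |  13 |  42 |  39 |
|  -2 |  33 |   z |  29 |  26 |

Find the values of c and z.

c = 11, z = 0

The difference between any two rows is the same in every column — this is an addition table with the headers hidden.
Row 5 minus row 1 is 42 − 39 = 3, so its entry in column 1 is 8 + 3 = 11.
Row 6 minus row 1 is 29 − 39 = -10, so its entry in column 3 is 10 + (-10) = 0.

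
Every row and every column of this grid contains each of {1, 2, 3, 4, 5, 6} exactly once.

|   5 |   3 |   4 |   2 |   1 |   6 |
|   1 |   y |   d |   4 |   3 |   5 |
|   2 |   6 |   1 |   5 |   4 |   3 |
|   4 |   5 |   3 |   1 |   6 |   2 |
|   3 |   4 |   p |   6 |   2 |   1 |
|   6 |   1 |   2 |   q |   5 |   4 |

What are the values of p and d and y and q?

p = 5, d = 6, y = 2, q = 3

Cell (6,4): row 6 already has {1, 2, 4, 5, 6} → 3.
At (row 2, col 2): column 2 already has {1, 3, 4, 5, 6}, so the value is 2.
At (row 2, col 3): row 2 already has {1, 2, 3, 4, 5}, so the value is 6.
At (row 5, col 3): row 5 already has {1, 2, 3, 4, 6}, so the value is 5.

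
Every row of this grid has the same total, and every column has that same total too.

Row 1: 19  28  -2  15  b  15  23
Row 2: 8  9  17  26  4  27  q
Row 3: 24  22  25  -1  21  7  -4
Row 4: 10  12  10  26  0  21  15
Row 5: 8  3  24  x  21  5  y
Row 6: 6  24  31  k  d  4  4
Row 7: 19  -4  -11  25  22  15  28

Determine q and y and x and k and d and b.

q = 3, y = 25, x = 8, k = -5, d = 30, b = -4

Rows 3 and 4 both sum to 94, so that's the common total.
Row 1 has 19 + 28 − 2 + 15 + 15 + 23 = 98; the blank must be 94 − 98 = -4.
Column 5 has -4 + 4 + 21 + 0 + 21 + 22 = 64; the blank must be 94 − 64 = 30.
Row 6 has 6 + 24 + 31 + 30 + 4 + 4 = 99; the blank must be 94 − 99 = -5.
Column 4 has 15 + 26 − 1 + 26 − 5 + 25 = 86; the blank must be 94 − 86 = 8.
Row 5 has 8 + 3 + 24 + 8 + 21 + 5 = 69; the blank must be 94 − 69 = 25.
Row 2 has 8 + 9 + 17 + 26 + 4 + 27 = 91; the blank must be 94 − 91 = 3.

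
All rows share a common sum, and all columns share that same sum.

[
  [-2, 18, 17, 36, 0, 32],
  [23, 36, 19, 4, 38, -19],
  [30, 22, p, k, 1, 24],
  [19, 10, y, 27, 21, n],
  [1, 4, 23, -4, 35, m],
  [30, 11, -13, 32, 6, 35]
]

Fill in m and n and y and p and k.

Rows 1 and 2 both sum to 101, so that's the common total.
The known cells in column 4 total 95, leaving 101 − 95 = 6 for the blank.
The known cells in row 5 total 59, leaving 101 − 59 = 42 for the blank.
The known cells in row 3 total 83, leaving 101 − 83 = 18 for the blank.
The known cells in column 3 total 64, leaving 101 − 64 = 37 for the blank.
The known cells in row 4 total 114, leaving 101 − 114 = -13 for the blank.

m = 42, n = -13, y = 37, p = 18, k = 6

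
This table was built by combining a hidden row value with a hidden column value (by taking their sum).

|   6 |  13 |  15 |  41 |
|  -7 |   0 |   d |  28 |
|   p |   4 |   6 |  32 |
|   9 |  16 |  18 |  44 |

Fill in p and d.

p = -3, d = 2

The difference between any two rows is the same in every column — this is an addition table with the headers hidden.
Row 3 minus row 1 is 32 − 41 = -9, so its entry in column 1 is 6 + (-9) = -3.
Row 2 minus row 1 is 28 − 41 = -13, so its entry in column 3 is 15 + (-13) = 2.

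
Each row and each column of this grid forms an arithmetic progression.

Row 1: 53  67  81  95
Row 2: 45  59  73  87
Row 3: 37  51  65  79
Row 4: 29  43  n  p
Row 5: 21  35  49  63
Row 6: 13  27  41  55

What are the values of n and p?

n = 57, p = 71

Along each row the entries change by 14 per step; down each column they change by -8.
Row 4: from 29 at column 1, stepping by 14 to column 3 gives 57.
Row 4: from 29 at column 1, stepping by 14 to column 4 gives 71.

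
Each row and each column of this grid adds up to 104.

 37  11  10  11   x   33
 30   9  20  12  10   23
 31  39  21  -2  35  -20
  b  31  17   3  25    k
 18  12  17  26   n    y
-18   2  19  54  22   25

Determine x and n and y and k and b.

The known cells in row 1 total 102, leaving 104 − 102 = 2 for the blank.
The known cells in column 5 total 94, leaving 104 − 94 = 10 for the blank.
The known cells in column 1 total 98, leaving 104 − 98 = 6 for the blank.
The known cells in row 5 total 83, leaving 104 − 83 = 21 for the blank.
The known cells in row 4 total 82, leaving 104 − 82 = 22 for the blank.

x = 2, n = 10, y = 21, k = 22, b = 6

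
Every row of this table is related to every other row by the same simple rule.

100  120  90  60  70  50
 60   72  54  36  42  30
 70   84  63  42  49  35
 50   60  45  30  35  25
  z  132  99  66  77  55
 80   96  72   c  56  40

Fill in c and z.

c = 48, z = 110

Each row is a constant multiple of every other row — this is a multiplication table with the headers hidden.
Row 6 is 40/50 = 4/5 times row 1, so its entry in column 4 is 60 × 4/5 = 48.
Row 5 is 55/50 = 11/10 times row 1, so its entry in column 1 is 100 × 11/10 = 110.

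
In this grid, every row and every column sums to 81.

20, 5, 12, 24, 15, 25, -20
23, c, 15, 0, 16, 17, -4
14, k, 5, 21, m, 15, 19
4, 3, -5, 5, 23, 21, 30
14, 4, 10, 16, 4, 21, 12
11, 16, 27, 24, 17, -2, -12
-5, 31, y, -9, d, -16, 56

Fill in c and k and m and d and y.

The known cells in column 3 total 64, leaving 81 − 64 = 17 for the blank.
The known cells in row 2 total 67, leaving 81 − 67 = 14 for the blank.
The known cells in column 2 total 73, leaving 81 − 73 = 8 for the blank.
The known cells in row 3 total 82, leaving 81 − 82 = -1 for the blank.
The known cells in row 7 total 74, leaving 81 − 74 = 7 for the blank.

c = 14, k = 8, m = -1, d = 7, y = 17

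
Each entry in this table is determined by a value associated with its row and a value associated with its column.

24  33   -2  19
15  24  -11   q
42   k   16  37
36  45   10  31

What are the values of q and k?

q = 10, k = 51

The difference between any two rows is the same in every column — this is an addition table with the headers hidden.
Row 2 minus row 1 is 15 − 24 = -9, so its entry in column 4 is 19 + (-9) = 10.
Row 3 minus row 1 is 42 − 24 = 18, so its entry in column 2 is 33 + 18 = 51.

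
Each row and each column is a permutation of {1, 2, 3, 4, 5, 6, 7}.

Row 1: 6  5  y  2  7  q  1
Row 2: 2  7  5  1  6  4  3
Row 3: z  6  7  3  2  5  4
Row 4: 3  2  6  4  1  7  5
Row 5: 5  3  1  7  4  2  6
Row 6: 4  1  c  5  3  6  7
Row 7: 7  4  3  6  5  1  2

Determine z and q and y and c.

z = 1, q = 3, y = 4, c = 2

Cell (3,1): row 3 already has {2, 3, 4, 5, 6, 7} → 1.
Cell (1,6): column 6 already has {1, 2, 4, 5, 6, 7} → 3.
Cell (1,3): row 1 already has {1, 2, 3, 5, 6, 7} → 4.
Cell (6,3): row 6 already has {1, 3, 4, 5, 6, 7} → 2.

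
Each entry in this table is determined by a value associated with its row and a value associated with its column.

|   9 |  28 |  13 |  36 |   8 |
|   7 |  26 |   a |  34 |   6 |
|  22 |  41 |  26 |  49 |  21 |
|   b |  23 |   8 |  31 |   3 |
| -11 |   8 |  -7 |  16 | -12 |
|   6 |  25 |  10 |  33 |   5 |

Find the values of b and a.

b = 4, a = 11

The difference between any two rows is the same in every column — this is an addition table with the headers hidden.
Row 4 minus row 1 is 23 − 28 = -5, so its entry in column 1 is 9 + (-5) = 4.
Row 2 minus row 1 is 26 − 28 = -2, so its entry in column 3 is 13 + (-2) = 11.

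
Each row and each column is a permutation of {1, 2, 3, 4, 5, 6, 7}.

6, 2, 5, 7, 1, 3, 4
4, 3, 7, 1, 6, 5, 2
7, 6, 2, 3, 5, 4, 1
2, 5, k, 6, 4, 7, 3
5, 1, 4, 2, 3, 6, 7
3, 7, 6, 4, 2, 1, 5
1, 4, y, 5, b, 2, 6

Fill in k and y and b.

k = 1, y = 3, b = 7

At (row 4, col 3): row 4 already has {2, 3, 4, 5, 6, 7}, so the value is 1.
At (row 7, col 3): column 3 already has {1, 2, 4, 5, 6, 7}, so the value is 3.
At (row 7, col 5): row 7 already has {1, 2, 3, 4, 5, 6}, so the value is 7.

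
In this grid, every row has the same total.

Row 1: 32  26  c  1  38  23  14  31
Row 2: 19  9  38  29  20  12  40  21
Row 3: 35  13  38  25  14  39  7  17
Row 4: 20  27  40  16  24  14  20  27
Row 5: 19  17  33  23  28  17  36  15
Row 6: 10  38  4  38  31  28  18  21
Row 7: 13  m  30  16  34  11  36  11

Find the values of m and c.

Row 4 sums to 188 and so does row 5; that's the common total.
In row 7 the known cells total 151, leaving 188 − 151 = 37.
In row 1 the known cells total 165, leaving 188 − 165 = 23.

m = 37, c = 23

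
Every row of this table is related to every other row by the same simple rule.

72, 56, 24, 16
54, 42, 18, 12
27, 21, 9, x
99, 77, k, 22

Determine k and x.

Each row is a constant multiple of every other row — this is a multiplication table with the headers hidden.
Row 4 is 99/72 = 11/8 times row 1, so its entry in column 3 is 24 × 11/8 = 33.
Row 3 is 27/72 = 3/8 times row 1, so its entry in column 4 is 16 × 3/8 = 6.

k = 33, x = 6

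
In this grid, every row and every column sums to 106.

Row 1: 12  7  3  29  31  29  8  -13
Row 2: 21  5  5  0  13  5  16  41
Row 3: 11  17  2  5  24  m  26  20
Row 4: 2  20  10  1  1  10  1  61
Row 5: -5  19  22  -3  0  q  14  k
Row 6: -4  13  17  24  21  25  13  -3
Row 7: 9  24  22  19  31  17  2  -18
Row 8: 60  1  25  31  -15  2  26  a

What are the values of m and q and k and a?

m = 1, q = 17, k = 42, a = -24

Row 3 has 11 + 17 + 2 + 5 + 24 + 26 + 20 = 105; the blank must be 106 − 105 = 1.
Column 6 has 29 + 5 + 1 + 10 + 25 + 17 + 2 = 89; the blank must be 106 − 89 = 17.
Row 5 has -5 + 19 + 22 − 3 + 0 + 17 + 14 = 64; the blank must be 106 − 64 = 42.
Row 8 has 60 + 1 + 25 + 31 − 15 + 2 + 26 = 130; the blank must be 106 − 130 = -24.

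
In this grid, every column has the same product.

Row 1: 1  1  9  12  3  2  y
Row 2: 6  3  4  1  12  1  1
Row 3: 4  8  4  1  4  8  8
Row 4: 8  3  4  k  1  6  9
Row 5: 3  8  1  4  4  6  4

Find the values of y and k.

y = 2, k = 12

Columns 2 and 6 each multiply to 576, so every column has product 576.
Column 7: 1×8×9×4 = 288, so the missing entry is 576 ÷ 288 = 2.
Column 4: 12×1×1×4 = 48, so the missing entry is 576 ÷ 48 = 12.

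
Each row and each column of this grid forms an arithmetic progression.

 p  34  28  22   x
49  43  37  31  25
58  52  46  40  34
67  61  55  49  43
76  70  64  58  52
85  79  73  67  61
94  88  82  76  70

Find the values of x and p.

Along each row the entries change by -6 per step; down each column they change by 9.
Row 1: from 34 at column 2, stepping by -6 to column 5 gives 16.
Row 1: from 34 at column 2, stepping by -6 to column 1 gives 40.

x = 16, p = 40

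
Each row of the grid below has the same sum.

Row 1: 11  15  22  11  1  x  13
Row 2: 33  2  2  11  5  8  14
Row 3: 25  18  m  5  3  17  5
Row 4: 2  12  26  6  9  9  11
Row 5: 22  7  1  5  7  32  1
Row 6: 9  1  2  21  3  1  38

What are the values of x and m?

Rows 2 and 4 both add up to 75, so every row sums to 75.
Row 1: 11 + 15 + 22 + 11 + 1 + 13 = 73, so the missing entry is 75 − 73 = 2.
Row 3: 25 + 18 + 5 + 3 + 17 + 5 = 73, so the missing entry is 75 − 73 = 2.

x = 2, m = 2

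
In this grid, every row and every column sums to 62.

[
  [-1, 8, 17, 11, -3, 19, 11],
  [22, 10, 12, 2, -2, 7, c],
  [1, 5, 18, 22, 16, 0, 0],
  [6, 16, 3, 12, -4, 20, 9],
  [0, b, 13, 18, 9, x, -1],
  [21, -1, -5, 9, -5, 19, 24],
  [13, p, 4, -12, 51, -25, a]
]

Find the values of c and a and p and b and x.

c = 11, a = 8, p = 23, b = 1, x = 22

Column 6 has 19 + 7 + 0 + 20 + 19 − 25 = 40; the blank must be 62 − 40 = 22.
Row 2 has 22 + 10 + 12 + 2 − 2 + 7 = 51; the blank must be 62 − 51 = 11.
Column 7 has 11 + 11 + 0 + 9 − 1 + 24 = 54; the blank must be 62 − 54 = 8.
Row 7 has 13 + 4 − 12 + 51 − 25 + 8 = 39; the blank must be 62 − 39 = 23.
Row 5 has 0 + 13 + 18 + 9 + 22 − 1 = 61; the blank must be 62 − 61 = 1.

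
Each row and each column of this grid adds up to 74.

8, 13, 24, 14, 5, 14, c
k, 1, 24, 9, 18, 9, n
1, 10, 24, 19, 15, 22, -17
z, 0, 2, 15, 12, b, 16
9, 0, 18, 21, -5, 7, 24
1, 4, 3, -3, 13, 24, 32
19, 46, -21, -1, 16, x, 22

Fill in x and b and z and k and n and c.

The known cells in row 7 total 81, leaving 74 − 81 = -7 for the blank.
The known cells in row 1 total 78, leaving 74 − 78 = -4 for the blank.
The known cells in column 7 total 73, leaving 74 − 73 = 1 for the blank.
The known cells in row 2 total 62, leaving 74 − 62 = 12 for the blank.
The known cells in column 1 total 50, leaving 74 − 50 = 24 for the blank.
The known cells in row 4 total 69, leaving 74 − 69 = 5 for the blank.

x = -7, b = 5, z = 24, k = 12, n = 1, c = -4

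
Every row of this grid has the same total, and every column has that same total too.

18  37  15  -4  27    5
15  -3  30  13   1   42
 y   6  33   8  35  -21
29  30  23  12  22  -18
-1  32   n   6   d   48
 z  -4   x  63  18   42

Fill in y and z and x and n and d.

Rows 1 and 2 both sum to 98, so that's the common total.
Column 5: 27 + 1 + 35 + 22 + 18 = 103, so its missing entry is 98 − 103 = -5.
Row 3: 6 + 33 + 8 + 35 − 21 = 61, so its missing entry is 98 − 61 = 37.
Row 5: -1 + 32 + 6 − 5 + 48 = 80, so its missing entry is 98 − 80 = 18.
Column 1: 18 + 15 + 37 + 29 − 1 = 98, so its missing entry is 98 − 98 = 0.
Row 6: 0 − 4 + 63 + 18 + 42 = 119, so its missing entry is 98 − 119 = -21.

y = 37, z = 0, x = -21, n = 18, d = -5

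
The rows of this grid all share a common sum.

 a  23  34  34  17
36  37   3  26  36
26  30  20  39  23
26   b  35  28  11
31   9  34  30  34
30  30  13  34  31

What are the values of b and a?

b = 38, a = 30

Row 3 sums to 138 and so does row 6; that's the common total.
In row 4 the known cells total 100, leaving 138 − 100 = 38.
In row 1 the known cells total 108, leaving 138 − 108 = 30.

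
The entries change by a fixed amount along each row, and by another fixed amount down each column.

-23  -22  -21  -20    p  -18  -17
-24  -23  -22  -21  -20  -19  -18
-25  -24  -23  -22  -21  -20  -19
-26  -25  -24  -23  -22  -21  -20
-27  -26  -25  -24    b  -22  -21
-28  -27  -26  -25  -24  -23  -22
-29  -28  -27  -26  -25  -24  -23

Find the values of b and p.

Along each row the entries change by 1 per step; down each column they change by -1.
Row 5: from -27 at column 1, stepping by 1 to column 5 gives -23.
Row 1: from -23 at column 1, stepping by 1 to column 5 gives -19.

b = -23, p = -19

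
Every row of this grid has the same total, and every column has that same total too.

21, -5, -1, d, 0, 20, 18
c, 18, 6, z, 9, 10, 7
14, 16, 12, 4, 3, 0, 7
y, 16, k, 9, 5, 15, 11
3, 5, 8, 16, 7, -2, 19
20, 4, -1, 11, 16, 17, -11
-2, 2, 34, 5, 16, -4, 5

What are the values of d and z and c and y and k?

d = 3, z = 8, c = -2, y = 2, k = -2

Rows 3 and 5 both sum to 56, so that's the common total.
Row 1 has 21 − 5 − 1 + 0 + 20 + 18 = 53; the blank must be 56 − 53 = 3.
Column 3 has -1 + 6 + 12 + 8 − 1 + 34 = 58; the blank must be 56 − 58 = -2.
Row 4 has 16 − 2 + 9 + 5 + 15 + 11 = 54; the blank must be 56 − 54 = 2.
Column 1 has 21 + 14 + 2 + 3 + 20 − 2 = 58; the blank must be 56 − 58 = -2.
Row 2 has -2 + 18 + 6 + 9 + 10 + 7 = 48; the blank must be 56 − 48 = 8.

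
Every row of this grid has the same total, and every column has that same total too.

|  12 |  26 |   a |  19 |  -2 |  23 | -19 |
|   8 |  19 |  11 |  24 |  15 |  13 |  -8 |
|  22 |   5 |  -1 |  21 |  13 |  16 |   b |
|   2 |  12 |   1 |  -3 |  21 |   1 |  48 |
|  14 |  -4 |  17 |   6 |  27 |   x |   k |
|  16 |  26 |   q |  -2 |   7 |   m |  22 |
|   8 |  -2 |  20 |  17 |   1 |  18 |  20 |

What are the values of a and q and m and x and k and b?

a = 23, q = 11, m = 2, x = 9, k = 13, b = 6

Rows 2 and 4 both sum to 82, so that's the common total.
The known cells in row 1 total 59, leaving 82 − 59 = 23 for the blank.
The known cells in row 3 total 76, leaving 82 − 76 = 6 for the blank.
The known cells in column 7 total 69, leaving 82 − 69 = 13 for the blank.
The known cells in row 5 total 73, leaving 82 − 73 = 9 for the blank.
The known cells in column 6 total 80, leaving 82 − 80 = 2 for the blank.
The known cells in row 6 total 71, leaving 82 − 71 = 11 for the blank.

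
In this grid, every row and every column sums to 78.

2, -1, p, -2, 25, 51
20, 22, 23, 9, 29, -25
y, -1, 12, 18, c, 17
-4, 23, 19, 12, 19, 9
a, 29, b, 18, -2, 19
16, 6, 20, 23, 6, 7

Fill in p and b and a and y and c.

p = 3, b = 1, a = 13, y = 31, c = 1

Column 5: 25 + 29 + 19 − 2 + 6 = 77, so its missing entry is 78 − 77 = 1.
Row 3: -1 + 12 + 18 + 1 + 17 = 47, so its missing entry is 78 − 47 = 31.
Column 1: 2 + 20 + 31 − 4 + 16 = 65, so its missing entry is 78 − 65 = 13.
Row 5: 13 + 29 + 18 − 2 + 19 = 77, so its missing entry is 78 − 77 = 1.
Row 1: 2 − 1 − 2 + 25 + 51 = 75, so its missing entry is 78 − 75 = 3.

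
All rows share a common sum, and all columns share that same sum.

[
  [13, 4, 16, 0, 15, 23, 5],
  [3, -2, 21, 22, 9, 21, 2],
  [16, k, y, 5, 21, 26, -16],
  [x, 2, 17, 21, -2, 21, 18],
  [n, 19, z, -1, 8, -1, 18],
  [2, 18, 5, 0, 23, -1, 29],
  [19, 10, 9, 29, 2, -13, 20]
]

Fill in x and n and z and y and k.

Rows 1 and 2 both sum to 76, so that's the common total.
Column 2: 4 − 2 + 2 + 19 + 18 + 10 = 51, so its missing entry is 76 − 51 = 25.
Row 4: 2 + 17 + 21 − 2 + 21 + 18 = 77, so its missing entry is 76 − 77 = -1.
Column 1: 13 + 3 + 16 − 1 + 2 + 19 = 52, so its missing entry is 76 − 52 = 24.
Row 5: 24 + 19 − 1 + 8 − 1 + 18 = 67, so its missing entry is 76 − 67 = 9.
Row 3: 16 + 25 + 5 + 21 + 26 − 16 = 77, so its missing entry is 76 − 77 = -1.

x = -1, n = 24, z = 9, y = -1, k = 25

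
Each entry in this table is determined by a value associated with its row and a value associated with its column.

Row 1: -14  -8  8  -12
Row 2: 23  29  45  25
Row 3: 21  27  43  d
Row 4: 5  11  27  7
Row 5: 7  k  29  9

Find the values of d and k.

The difference between any two rows is the same in every column — this is an addition table with the headers hidden.
Row 3 minus row 1 is 43 − 8 = 35, so its entry in column 4 is -12 + 35 = 23.
Row 5 minus row 1 is 29 − 8 = 21, so its entry in column 2 is -8 + 21 = 13.

d = 23, k = 13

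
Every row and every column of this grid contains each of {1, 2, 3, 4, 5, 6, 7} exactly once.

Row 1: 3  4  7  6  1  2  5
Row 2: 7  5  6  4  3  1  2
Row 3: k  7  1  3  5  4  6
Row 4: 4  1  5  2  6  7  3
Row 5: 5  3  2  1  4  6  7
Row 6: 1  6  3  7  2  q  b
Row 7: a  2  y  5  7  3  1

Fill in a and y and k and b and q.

At (row 7, col 3): column 3 already has {1, 2, 3, 5, 6, 7}, so the value is 4.
At (row 6, col 6): column 6 already has {1, 2, 3, 4, 6, 7}, so the value is 5.
At (row 3, col 1): row 3 already has {1, 3, 4, 5, 6, 7}, so the value is 2.
At (row 6, col 7): row 6 already has {1, 2, 3, 5, 6, 7}, so the value is 4.
At (row 7, col 1): row 7 already has {1, 2, 3, 4, 5, 7}, so the value is 6.

a = 6, y = 4, k = 2, b = 4, q = 5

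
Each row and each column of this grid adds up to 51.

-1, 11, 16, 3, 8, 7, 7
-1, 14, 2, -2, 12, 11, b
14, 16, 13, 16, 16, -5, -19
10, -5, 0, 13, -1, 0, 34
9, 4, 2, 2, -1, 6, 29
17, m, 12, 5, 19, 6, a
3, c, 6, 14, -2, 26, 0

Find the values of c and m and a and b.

c = 4, m = 7, a = -15, b = 15

The known cells in row 7 total 47, leaving 51 − 47 = 4 for the blank.
The known cells in row 2 total 36, leaving 51 − 36 = 15 for the blank.
The known cells in column 7 total 66, leaving 51 − 66 = -15 for the blank.
The known cells in row 6 total 44, leaving 51 − 44 = 7 for the blank.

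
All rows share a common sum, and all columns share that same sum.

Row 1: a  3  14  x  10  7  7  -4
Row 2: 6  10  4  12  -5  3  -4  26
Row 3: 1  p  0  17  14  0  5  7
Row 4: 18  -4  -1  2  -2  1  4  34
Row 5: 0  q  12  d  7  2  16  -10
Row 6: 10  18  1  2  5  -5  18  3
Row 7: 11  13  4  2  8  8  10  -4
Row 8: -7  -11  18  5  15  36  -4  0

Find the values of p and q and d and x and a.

Rows 2 and 4 both sum to 52, so that's the common total.
The known cells in row 3 total 44, leaving 52 − 44 = 8 for the blank.
The known cells in column 1 total 39, leaving 52 − 39 = 13 for the blank.
The known cells in row 1 total 50, leaving 52 − 50 = 2 for the blank.
The known cells in column 4 total 42, leaving 52 − 42 = 10 for the blank.
The known cells in row 5 total 37, leaving 52 − 37 = 15 for the blank.

p = 8, q = 15, d = 10, x = 2, a = 13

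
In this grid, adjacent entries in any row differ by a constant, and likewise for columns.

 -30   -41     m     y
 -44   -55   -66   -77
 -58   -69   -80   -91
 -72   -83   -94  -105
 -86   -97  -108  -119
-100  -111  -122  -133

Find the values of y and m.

Along each row the entries change by -11 per step; down each column they change by -14.
Row 1: from -30 at column 1, stepping by -11 to column 4 gives -63.
Row 1: from -30 at column 1, stepping by -11 to column 3 gives -52.

y = -63, m = -52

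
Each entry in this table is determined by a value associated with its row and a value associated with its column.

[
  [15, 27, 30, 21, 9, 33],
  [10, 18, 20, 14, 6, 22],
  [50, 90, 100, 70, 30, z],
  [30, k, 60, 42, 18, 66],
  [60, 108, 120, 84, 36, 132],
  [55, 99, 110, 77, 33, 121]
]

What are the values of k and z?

Each row is a constant multiple of every other row — this is a multiplication table with the headers hidden.
Row 4 is 18/9 = 2/1 times row 1, so its entry in column 2 is 27 × 2/1 = 54.
Row 3 is 30/9 = 10/3 times row 1, so its entry in column 6 is 33 × 10/3 = 110.

k = 54, z = 110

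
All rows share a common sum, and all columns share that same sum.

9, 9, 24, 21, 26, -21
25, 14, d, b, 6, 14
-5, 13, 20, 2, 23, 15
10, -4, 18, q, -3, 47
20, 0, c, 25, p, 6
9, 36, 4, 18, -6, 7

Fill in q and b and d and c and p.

Rows 1 and 3 both sum to 68, so that's the common total.
The known cells in column 5 total 46, leaving 68 − 46 = 22 for the blank.
The known cells in row 5 total 73, leaving 68 − 73 = -5 for the blank.
The known cells in column 3 total 61, leaving 68 − 61 = 7 for the blank.
The known cells in row 4 total 68, leaving 68 − 68 = 0 for the blank.
The known cells in row 2 total 66, leaving 68 − 66 = 2 for the blank.

q = 0, b = 2, d = 7, c = -5, p = 22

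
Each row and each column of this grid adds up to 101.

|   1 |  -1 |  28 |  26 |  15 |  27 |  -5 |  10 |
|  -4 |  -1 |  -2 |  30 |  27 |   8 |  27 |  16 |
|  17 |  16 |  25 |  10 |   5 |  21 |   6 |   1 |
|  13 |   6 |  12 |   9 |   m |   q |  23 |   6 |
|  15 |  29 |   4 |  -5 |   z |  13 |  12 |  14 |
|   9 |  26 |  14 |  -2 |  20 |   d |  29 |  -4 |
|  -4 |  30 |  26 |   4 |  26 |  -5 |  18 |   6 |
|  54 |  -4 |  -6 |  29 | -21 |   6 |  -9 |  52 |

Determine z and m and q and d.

Row 5: 15 + 29 + 4 − 5 + 13 + 12 + 14 = 82, so its missing entry is 101 − 82 = 19.
Row 6: 9 + 26 + 14 − 2 + 20 + 29 − 4 = 92, so its missing entry is 101 − 92 = 9.
Column 5: 15 + 27 + 5 + 19 + 20 + 26 − 21 = 91, so its missing entry is 101 − 91 = 10.
Row 4: 13 + 6 + 12 + 9 + 10 + 23 + 6 = 79, so its missing entry is 101 − 79 = 22.

z = 19, m = 10, q = 22, d = 9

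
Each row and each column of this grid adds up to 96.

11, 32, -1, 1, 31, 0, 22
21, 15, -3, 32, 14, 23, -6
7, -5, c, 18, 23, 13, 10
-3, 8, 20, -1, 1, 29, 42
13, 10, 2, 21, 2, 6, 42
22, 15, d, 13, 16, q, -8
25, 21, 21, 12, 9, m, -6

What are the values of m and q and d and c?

m = 14, q = 11, d = 27, c = 30

Row 3 has 7 − 5 + 18 + 23 + 13 + 10 = 66; the blank must be 96 − 66 = 30.
Row 7 has 25 + 21 + 21 + 12 + 9 − 6 = 82; the blank must be 96 − 82 = 14.
Column 6 has 0 + 23 + 13 + 29 + 6 + 14 = 85; the blank must be 96 − 85 = 11.
Row 6 has 22 + 15 + 13 + 16 + 11 − 8 = 69; the blank must be 96 − 69 = 27.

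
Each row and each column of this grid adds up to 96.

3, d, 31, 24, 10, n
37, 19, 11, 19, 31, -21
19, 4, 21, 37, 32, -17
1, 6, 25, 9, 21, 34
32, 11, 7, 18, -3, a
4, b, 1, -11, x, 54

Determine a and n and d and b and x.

a = 31, n = 15, d = 13, b = 43, x = 5

Column 5 has 10 + 31 + 32 + 21 − 3 = 91; the blank must be 96 − 91 = 5.
Row 6 has 4 + 1 − 11 + 5 + 54 = 53; the blank must be 96 − 53 = 43.
Column 2 has 19 + 4 + 6 + 11 + 43 = 83; the blank must be 96 − 83 = 13.
Row 5 has 32 + 11 + 7 + 18 − 3 = 65; the blank must be 96 − 65 = 31.
Row 1 has 3 + 13 + 31 + 24 + 10 = 81; the blank must be 96 − 81 = 15.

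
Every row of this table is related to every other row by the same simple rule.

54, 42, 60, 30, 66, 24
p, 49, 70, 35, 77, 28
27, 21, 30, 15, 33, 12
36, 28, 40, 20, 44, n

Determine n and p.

Each row is a constant multiple of every other row — this is a multiplication table with the headers hidden.
Row 4 is 20/30 = 2/3 times row 1, so its entry in column 6 is 24 × 2/3 = 16.
Row 2 is 35/30 = 7/6 times row 1, so its entry in column 1 is 54 × 7/6 = 63.

n = 16, p = 63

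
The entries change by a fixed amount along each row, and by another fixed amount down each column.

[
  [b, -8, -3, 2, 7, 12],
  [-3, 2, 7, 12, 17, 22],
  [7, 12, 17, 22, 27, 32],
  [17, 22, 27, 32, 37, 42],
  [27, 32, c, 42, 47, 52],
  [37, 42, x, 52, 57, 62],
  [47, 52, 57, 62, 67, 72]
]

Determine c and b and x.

c = 37, b = -13, x = 47

Along each row the entries change by 5 per step; down each column they change by 10.
Row 5: from 27 at column 1, stepping by 5 to column 3 gives 37.
Row 1: from -8 at column 2, stepping by 5 to column 1 gives -13.
Row 6: from 37 at column 1, stepping by 5 to column 3 gives 47.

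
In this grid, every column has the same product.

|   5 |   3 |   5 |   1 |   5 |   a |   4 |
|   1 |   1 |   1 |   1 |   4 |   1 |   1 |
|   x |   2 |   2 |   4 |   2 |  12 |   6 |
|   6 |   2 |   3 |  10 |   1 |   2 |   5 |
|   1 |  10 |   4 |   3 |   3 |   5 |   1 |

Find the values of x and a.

Columns 4 and 7 each multiply to 120, so every column has product 120.
Column 1: 5×1×6×1 = 30, so the missing entry is 120 ÷ 30 = 4.
Column 6: 1×12×2×5 = 120, so the missing entry is 120 ÷ 120 = 1.

x = 4, a = 1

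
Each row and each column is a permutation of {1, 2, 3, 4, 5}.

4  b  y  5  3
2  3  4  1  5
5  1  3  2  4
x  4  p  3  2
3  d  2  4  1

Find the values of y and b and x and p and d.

y = 1, b = 2, x = 1, p = 5, d = 5

For row 4, column 1: column 1 already has {2, 3, 4, 5}; that leaves 1.
For row 4, column 3: row 4 already has {1, 2, 3, 4}; that leaves 5.
At (row 1, col 3): column 3 already has {2, 3, 4, 5}, so the value is 1.
For row 1, column 2: row 1 already has {1, 3, 4, 5}; that leaves 2.
For row 5, column 2: row 5 already has {1, 2, 3, 4}; that leaves 5.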